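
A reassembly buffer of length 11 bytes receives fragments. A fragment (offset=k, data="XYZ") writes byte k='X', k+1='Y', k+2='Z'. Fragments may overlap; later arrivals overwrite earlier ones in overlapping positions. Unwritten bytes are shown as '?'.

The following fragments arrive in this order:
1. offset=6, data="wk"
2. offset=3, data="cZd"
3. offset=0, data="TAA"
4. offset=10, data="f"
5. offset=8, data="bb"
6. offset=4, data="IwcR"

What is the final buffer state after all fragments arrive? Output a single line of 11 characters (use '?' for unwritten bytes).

Answer: TAAcIwcRbbf

Derivation:
Fragment 1: offset=6 data="wk" -> buffer=??????wk???
Fragment 2: offset=3 data="cZd" -> buffer=???cZdwk???
Fragment 3: offset=0 data="TAA" -> buffer=TAAcZdwk???
Fragment 4: offset=10 data="f" -> buffer=TAAcZdwk??f
Fragment 5: offset=8 data="bb" -> buffer=TAAcZdwkbbf
Fragment 6: offset=4 data="IwcR" -> buffer=TAAcIwcRbbf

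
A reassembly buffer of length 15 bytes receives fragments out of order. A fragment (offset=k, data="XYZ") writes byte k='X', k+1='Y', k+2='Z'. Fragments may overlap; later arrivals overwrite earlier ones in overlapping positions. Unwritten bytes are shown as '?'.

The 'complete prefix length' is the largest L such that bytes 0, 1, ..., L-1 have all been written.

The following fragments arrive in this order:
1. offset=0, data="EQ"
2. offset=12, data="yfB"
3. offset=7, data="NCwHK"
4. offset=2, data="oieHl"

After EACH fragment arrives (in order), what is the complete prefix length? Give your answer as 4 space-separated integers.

Answer: 2 2 2 15

Derivation:
Fragment 1: offset=0 data="EQ" -> buffer=EQ????????????? -> prefix_len=2
Fragment 2: offset=12 data="yfB" -> buffer=EQ??????????yfB -> prefix_len=2
Fragment 3: offset=7 data="NCwHK" -> buffer=EQ?????NCwHKyfB -> prefix_len=2
Fragment 4: offset=2 data="oieHl" -> buffer=EQoieHlNCwHKyfB -> prefix_len=15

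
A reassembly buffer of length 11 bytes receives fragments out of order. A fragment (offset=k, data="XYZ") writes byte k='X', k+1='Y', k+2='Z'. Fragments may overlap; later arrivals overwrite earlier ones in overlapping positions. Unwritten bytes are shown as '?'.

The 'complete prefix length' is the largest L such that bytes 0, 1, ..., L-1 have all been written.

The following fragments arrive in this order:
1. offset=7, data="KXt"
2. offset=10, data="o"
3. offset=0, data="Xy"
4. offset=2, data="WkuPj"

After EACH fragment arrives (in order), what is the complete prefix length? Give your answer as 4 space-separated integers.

Fragment 1: offset=7 data="KXt" -> buffer=???????KXt? -> prefix_len=0
Fragment 2: offset=10 data="o" -> buffer=???????KXto -> prefix_len=0
Fragment 3: offset=0 data="Xy" -> buffer=Xy?????KXto -> prefix_len=2
Fragment 4: offset=2 data="WkuPj" -> buffer=XyWkuPjKXto -> prefix_len=11

Answer: 0 0 2 11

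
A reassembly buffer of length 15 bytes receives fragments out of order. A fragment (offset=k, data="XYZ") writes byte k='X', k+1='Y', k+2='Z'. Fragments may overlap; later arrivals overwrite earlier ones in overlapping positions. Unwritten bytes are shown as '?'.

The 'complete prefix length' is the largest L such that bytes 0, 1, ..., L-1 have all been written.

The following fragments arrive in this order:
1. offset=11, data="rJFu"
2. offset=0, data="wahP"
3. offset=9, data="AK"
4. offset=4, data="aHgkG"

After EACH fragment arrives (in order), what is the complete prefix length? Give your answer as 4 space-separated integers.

Fragment 1: offset=11 data="rJFu" -> buffer=???????????rJFu -> prefix_len=0
Fragment 2: offset=0 data="wahP" -> buffer=wahP???????rJFu -> prefix_len=4
Fragment 3: offset=9 data="AK" -> buffer=wahP?????AKrJFu -> prefix_len=4
Fragment 4: offset=4 data="aHgkG" -> buffer=wahPaHgkGAKrJFu -> prefix_len=15

Answer: 0 4 4 15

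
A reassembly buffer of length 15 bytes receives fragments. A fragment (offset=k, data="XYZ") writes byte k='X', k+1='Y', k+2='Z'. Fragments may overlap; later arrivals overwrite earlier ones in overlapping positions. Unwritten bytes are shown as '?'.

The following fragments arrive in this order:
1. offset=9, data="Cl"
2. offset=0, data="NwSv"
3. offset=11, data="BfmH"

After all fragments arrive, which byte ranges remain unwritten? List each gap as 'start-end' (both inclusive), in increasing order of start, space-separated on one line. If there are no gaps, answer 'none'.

Answer: 4-8

Derivation:
Fragment 1: offset=9 len=2
Fragment 2: offset=0 len=4
Fragment 3: offset=11 len=4
Gaps: 4-8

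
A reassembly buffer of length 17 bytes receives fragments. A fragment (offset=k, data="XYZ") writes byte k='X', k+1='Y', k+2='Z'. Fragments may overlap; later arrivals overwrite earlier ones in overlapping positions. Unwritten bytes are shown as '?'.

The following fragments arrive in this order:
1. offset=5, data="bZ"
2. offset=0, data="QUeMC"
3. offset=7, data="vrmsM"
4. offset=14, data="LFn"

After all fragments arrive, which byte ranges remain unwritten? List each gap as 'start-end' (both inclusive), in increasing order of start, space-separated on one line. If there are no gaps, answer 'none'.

Fragment 1: offset=5 len=2
Fragment 2: offset=0 len=5
Fragment 3: offset=7 len=5
Fragment 4: offset=14 len=3
Gaps: 12-13

Answer: 12-13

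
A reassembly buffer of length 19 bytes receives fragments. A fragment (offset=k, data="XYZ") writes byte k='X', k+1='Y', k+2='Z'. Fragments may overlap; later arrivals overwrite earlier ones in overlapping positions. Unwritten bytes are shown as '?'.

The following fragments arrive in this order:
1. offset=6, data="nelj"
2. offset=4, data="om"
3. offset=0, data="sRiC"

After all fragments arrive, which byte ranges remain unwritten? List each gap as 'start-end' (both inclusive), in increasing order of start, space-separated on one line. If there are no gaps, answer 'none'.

Answer: 10-18

Derivation:
Fragment 1: offset=6 len=4
Fragment 2: offset=4 len=2
Fragment 3: offset=0 len=4
Gaps: 10-18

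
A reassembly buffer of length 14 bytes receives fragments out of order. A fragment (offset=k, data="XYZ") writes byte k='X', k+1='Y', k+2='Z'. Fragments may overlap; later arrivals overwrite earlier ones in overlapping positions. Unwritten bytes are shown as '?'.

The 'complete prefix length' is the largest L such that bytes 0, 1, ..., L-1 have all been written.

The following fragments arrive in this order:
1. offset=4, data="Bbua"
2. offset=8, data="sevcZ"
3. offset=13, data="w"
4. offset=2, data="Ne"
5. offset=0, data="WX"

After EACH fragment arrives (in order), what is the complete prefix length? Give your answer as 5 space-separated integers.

Answer: 0 0 0 0 14

Derivation:
Fragment 1: offset=4 data="Bbua" -> buffer=????Bbua?????? -> prefix_len=0
Fragment 2: offset=8 data="sevcZ" -> buffer=????BbuasevcZ? -> prefix_len=0
Fragment 3: offset=13 data="w" -> buffer=????BbuasevcZw -> prefix_len=0
Fragment 4: offset=2 data="Ne" -> buffer=??NeBbuasevcZw -> prefix_len=0
Fragment 5: offset=0 data="WX" -> buffer=WXNeBbuasevcZw -> prefix_len=14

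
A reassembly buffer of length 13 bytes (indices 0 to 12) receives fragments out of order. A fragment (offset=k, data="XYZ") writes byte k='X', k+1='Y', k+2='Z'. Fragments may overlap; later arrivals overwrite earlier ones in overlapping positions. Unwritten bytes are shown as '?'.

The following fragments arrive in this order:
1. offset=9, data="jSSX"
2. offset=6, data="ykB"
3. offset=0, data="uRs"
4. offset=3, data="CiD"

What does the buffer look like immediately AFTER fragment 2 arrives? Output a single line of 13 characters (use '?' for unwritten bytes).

Fragment 1: offset=9 data="jSSX" -> buffer=?????????jSSX
Fragment 2: offset=6 data="ykB" -> buffer=??????ykBjSSX

Answer: ??????ykBjSSX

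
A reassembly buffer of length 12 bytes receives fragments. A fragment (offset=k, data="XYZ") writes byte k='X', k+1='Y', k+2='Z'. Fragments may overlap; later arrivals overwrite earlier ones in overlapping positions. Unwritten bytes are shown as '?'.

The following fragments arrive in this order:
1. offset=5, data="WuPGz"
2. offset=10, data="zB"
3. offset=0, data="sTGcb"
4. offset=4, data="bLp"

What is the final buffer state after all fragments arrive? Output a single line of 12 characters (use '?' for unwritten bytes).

Answer: sTGcbLpPGzzB

Derivation:
Fragment 1: offset=5 data="WuPGz" -> buffer=?????WuPGz??
Fragment 2: offset=10 data="zB" -> buffer=?????WuPGzzB
Fragment 3: offset=0 data="sTGcb" -> buffer=sTGcbWuPGzzB
Fragment 4: offset=4 data="bLp" -> buffer=sTGcbLpPGzzB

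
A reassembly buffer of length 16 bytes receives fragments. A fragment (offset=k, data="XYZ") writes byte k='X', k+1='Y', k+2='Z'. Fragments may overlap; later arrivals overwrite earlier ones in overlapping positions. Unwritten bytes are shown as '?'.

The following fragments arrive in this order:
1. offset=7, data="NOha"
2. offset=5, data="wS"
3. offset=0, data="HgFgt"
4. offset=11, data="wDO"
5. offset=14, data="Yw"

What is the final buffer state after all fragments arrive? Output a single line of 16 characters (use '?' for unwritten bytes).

Answer: HgFgtwSNOhawDOYw

Derivation:
Fragment 1: offset=7 data="NOha" -> buffer=???????NOha?????
Fragment 2: offset=5 data="wS" -> buffer=?????wSNOha?????
Fragment 3: offset=0 data="HgFgt" -> buffer=HgFgtwSNOha?????
Fragment 4: offset=11 data="wDO" -> buffer=HgFgtwSNOhawDO??
Fragment 5: offset=14 data="Yw" -> buffer=HgFgtwSNOhawDOYw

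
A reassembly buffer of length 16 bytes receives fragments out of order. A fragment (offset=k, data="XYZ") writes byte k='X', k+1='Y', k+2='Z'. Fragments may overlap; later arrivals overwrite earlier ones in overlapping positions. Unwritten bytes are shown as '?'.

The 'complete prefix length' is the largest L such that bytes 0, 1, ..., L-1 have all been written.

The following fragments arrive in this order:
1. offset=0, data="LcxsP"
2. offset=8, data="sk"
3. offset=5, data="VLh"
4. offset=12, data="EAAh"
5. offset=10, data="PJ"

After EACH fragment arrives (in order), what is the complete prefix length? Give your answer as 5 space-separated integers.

Fragment 1: offset=0 data="LcxsP" -> buffer=LcxsP??????????? -> prefix_len=5
Fragment 2: offset=8 data="sk" -> buffer=LcxsP???sk?????? -> prefix_len=5
Fragment 3: offset=5 data="VLh" -> buffer=LcxsPVLhsk?????? -> prefix_len=10
Fragment 4: offset=12 data="EAAh" -> buffer=LcxsPVLhsk??EAAh -> prefix_len=10
Fragment 5: offset=10 data="PJ" -> buffer=LcxsPVLhskPJEAAh -> prefix_len=16

Answer: 5 5 10 10 16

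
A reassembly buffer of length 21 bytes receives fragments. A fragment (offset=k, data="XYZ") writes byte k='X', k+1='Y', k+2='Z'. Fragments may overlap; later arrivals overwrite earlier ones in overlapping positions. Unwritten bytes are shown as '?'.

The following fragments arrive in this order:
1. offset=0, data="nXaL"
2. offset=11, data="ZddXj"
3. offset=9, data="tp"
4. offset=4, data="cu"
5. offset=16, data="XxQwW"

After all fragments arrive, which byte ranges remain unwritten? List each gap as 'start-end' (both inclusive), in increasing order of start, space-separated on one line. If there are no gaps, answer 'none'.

Answer: 6-8

Derivation:
Fragment 1: offset=0 len=4
Fragment 2: offset=11 len=5
Fragment 3: offset=9 len=2
Fragment 4: offset=4 len=2
Fragment 5: offset=16 len=5
Gaps: 6-8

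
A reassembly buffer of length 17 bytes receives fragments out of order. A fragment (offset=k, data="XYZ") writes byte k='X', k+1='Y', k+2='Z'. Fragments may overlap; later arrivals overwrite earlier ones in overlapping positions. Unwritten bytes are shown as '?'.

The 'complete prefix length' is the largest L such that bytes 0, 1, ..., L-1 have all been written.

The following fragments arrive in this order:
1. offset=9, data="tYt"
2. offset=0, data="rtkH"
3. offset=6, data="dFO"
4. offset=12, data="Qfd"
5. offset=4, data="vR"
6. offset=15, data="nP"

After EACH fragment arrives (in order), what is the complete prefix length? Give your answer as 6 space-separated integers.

Answer: 0 4 4 4 15 17

Derivation:
Fragment 1: offset=9 data="tYt" -> buffer=?????????tYt????? -> prefix_len=0
Fragment 2: offset=0 data="rtkH" -> buffer=rtkH?????tYt????? -> prefix_len=4
Fragment 3: offset=6 data="dFO" -> buffer=rtkH??dFOtYt????? -> prefix_len=4
Fragment 4: offset=12 data="Qfd" -> buffer=rtkH??dFOtYtQfd?? -> prefix_len=4
Fragment 5: offset=4 data="vR" -> buffer=rtkHvRdFOtYtQfd?? -> prefix_len=15
Fragment 6: offset=15 data="nP" -> buffer=rtkHvRdFOtYtQfdnP -> prefix_len=17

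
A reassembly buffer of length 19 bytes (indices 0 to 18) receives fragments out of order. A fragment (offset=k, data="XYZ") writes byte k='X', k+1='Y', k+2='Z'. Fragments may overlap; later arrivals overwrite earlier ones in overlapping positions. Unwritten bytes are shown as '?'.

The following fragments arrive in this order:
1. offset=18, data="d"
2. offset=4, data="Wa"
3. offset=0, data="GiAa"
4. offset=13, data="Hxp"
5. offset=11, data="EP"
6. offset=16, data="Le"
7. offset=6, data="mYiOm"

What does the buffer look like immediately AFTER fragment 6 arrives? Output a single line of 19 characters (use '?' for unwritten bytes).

Fragment 1: offset=18 data="d" -> buffer=??????????????????d
Fragment 2: offset=4 data="Wa" -> buffer=????Wa????????????d
Fragment 3: offset=0 data="GiAa" -> buffer=GiAaWa????????????d
Fragment 4: offset=13 data="Hxp" -> buffer=GiAaWa???????Hxp??d
Fragment 5: offset=11 data="EP" -> buffer=GiAaWa?????EPHxp??d
Fragment 6: offset=16 data="Le" -> buffer=GiAaWa?????EPHxpLed

Answer: GiAaWa?????EPHxpLed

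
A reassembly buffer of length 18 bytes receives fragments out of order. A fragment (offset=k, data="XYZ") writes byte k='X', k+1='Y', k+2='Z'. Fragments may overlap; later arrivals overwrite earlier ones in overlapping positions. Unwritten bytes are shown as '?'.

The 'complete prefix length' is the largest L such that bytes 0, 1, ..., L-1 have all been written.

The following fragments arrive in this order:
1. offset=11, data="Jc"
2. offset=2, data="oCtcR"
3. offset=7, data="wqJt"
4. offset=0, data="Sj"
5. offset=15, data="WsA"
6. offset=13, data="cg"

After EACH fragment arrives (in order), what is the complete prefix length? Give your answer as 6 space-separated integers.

Answer: 0 0 0 13 13 18

Derivation:
Fragment 1: offset=11 data="Jc" -> buffer=???????????Jc????? -> prefix_len=0
Fragment 2: offset=2 data="oCtcR" -> buffer=??oCtcR????Jc????? -> prefix_len=0
Fragment 3: offset=7 data="wqJt" -> buffer=??oCtcRwqJtJc????? -> prefix_len=0
Fragment 4: offset=0 data="Sj" -> buffer=SjoCtcRwqJtJc????? -> prefix_len=13
Fragment 5: offset=15 data="WsA" -> buffer=SjoCtcRwqJtJc??WsA -> prefix_len=13
Fragment 6: offset=13 data="cg" -> buffer=SjoCtcRwqJtJccgWsA -> prefix_len=18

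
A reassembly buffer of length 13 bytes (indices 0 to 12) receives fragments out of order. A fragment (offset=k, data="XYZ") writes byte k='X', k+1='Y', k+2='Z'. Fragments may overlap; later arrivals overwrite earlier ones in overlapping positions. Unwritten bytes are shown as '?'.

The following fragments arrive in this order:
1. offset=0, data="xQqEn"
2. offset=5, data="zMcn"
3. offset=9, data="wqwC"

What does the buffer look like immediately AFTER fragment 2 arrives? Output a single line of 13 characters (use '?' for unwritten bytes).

Fragment 1: offset=0 data="xQqEn" -> buffer=xQqEn????????
Fragment 2: offset=5 data="zMcn" -> buffer=xQqEnzMcn????

Answer: xQqEnzMcn????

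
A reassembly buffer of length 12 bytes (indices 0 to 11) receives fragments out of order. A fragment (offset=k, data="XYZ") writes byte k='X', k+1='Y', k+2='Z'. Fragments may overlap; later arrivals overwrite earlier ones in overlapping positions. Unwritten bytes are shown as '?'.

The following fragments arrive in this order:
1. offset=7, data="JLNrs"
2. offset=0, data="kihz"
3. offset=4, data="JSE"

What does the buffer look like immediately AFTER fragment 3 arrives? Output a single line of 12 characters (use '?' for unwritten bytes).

Fragment 1: offset=7 data="JLNrs" -> buffer=???????JLNrs
Fragment 2: offset=0 data="kihz" -> buffer=kihz???JLNrs
Fragment 3: offset=4 data="JSE" -> buffer=kihzJSEJLNrs

Answer: kihzJSEJLNrs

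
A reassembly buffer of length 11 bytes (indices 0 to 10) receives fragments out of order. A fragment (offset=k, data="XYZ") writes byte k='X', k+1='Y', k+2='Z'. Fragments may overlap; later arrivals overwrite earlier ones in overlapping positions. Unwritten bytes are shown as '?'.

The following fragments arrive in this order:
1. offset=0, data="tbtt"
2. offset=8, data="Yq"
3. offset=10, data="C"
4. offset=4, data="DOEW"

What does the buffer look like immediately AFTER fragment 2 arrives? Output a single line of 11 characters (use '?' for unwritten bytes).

Fragment 1: offset=0 data="tbtt" -> buffer=tbtt???????
Fragment 2: offset=8 data="Yq" -> buffer=tbtt????Yq?

Answer: tbtt????Yq?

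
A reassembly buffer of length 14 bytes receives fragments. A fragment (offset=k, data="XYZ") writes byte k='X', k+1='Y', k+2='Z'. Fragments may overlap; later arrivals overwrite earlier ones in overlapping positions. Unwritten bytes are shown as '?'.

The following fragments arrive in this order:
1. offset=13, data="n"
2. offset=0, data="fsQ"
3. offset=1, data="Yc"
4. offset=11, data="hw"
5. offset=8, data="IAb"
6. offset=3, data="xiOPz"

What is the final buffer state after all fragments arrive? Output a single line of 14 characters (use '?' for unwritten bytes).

Answer: fYcxiOPzIAbhwn

Derivation:
Fragment 1: offset=13 data="n" -> buffer=?????????????n
Fragment 2: offset=0 data="fsQ" -> buffer=fsQ??????????n
Fragment 3: offset=1 data="Yc" -> buffer=fYc??????????n
Fragment 4: offset=11 data="hw" -> buffer=fYc????????hwn
Fragment 5: offset=8 data="IAb" -> buffer=fYc?????IAbhwn
Fragment 6: offset=3 data="xiOPz" -> buffer=fYcxiOPzIAbhwn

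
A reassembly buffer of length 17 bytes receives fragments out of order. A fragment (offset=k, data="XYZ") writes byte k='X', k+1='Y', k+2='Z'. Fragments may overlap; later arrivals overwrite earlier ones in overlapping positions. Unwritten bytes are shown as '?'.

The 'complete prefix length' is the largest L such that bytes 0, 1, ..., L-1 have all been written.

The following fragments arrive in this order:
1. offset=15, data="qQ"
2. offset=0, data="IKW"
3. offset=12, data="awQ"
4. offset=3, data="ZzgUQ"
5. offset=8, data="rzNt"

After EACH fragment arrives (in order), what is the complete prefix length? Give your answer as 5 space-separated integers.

Fragment 1: offset=15 data="qQ" -> buffer=???????????????qQ -> prefix_len=0
Fragment 2: offset=0 data="IKW" -> buffer=IKW????????????qQ -> prefix_len=3
Fragment 3: offset=12 data="awQ" -> buffer=IKW?????????awQqQ -> prefix_len=3
Fragment 4: offset=3 data="ZzgUQ" -> buffer=IKWZzgUQ????awQqQ -> prefix_len=8
Fragment 5: offset=8 data="rzNt" -> buffer=IKWZzgUQrzNtawQqQ -> prefix_len=17

Answer: 0 3 3 8 17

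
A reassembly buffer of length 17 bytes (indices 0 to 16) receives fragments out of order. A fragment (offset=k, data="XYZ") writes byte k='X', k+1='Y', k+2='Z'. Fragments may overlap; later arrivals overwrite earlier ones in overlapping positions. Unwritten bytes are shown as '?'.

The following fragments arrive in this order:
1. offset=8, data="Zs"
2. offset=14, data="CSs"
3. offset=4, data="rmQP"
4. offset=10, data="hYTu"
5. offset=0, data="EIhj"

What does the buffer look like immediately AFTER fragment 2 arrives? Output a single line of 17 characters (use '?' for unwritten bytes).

Answer: ????????Zs????CSs

Derivation:
Fragment 1: offset=8 data="Zs" -> buffer=????????Zs???????
Fragment 2: offset=14 data="CSs" -> buffer=????????Zs????CSs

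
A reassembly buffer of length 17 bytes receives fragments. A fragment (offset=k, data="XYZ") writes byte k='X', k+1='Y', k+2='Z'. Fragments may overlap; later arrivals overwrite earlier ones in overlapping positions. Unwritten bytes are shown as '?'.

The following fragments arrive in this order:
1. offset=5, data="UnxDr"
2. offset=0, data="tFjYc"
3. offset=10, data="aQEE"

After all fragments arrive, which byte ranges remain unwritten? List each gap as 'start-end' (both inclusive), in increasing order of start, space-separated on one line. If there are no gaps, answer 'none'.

Answer: 14-16

Derivation:
Fragment 1: offset=5 len=5
Fragment 2: offset=0 len=5
Fragment 3: offset=10 len=4
Gaps: 14-16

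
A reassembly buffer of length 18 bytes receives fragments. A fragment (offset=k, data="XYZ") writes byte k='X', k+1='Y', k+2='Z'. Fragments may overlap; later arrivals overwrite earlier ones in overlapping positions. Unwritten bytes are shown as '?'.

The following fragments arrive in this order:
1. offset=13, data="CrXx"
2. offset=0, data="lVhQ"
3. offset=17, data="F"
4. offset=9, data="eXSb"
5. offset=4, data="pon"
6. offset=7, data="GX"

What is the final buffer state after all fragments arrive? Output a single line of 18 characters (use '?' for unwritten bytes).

Answer: lVhQponGXeXSbCrXxF

Derivation:
Fragment 1: offset=13 data="CrXx" -> buffer=?????????????CrXx?
Fragment 2: offset=0 data="lVhQ" -> buffer=lVhQ?????????CrXx?
Fragment 3: offset=17 data="F" -> buffer=lVhQ?????????CrXxF
Fragment 4: offset=9 data="eXSb" -> buffer=lVhQ?????eXSbCrXxF
Fragment 5: offset=4 data="pon" -> buffer=lVhQpon??eXSbCrXxF
Fragment 6: offset=7 data="GX" -> buffer=lVhQponGXeXSbCrXxF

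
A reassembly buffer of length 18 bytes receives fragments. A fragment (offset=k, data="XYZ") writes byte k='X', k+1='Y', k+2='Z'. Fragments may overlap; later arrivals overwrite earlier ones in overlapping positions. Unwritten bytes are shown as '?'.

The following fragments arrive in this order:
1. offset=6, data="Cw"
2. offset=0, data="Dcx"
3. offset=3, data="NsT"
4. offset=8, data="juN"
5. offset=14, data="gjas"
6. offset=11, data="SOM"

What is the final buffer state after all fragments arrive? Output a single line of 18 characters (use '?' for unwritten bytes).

Answer: DcxNsTCwjuNSOMgjas

Derivation:
Fragment 1: offset=6 data="Cw" -> buffer=??????Cw??????????
Fragment 2: offset=0 data="Dcx" -> buffer=Dcx???Cw??????????
Fragment 3: offset=3 data="NsT" -> buffer=DcxNsTCw??????????
Fragment 4: offset=8 data="juN" -> buffer=DcxNsTCwjuN???????
Fragment 5: offset=14 data="gjas" -> buffer=DcxNsTCwjuN???gjas
Fragment 6: offset=11 data="SOM" -> buffer=DcxNsTCwjuNSOMgjas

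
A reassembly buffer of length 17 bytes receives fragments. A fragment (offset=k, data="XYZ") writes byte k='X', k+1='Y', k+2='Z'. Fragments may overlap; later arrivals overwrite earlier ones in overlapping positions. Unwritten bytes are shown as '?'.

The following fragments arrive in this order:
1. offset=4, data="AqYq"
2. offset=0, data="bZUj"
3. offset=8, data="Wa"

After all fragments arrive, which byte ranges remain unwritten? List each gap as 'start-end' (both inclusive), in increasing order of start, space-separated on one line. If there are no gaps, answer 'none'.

Fragment 1: offset=4 len=4
Fragment 2: offset=0 len=4
Fragment 3: offset=8 len=2
Gaps: 10-16

Answer: 10-16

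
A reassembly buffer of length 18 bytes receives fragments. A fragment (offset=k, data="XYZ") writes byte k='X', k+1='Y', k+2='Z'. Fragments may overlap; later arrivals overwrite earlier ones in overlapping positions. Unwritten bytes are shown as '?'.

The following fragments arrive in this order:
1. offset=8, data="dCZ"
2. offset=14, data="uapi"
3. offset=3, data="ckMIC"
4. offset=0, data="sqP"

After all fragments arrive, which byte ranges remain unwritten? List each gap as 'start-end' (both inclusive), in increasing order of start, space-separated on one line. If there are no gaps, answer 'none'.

Answer: 11-13

Derivation:
Fragment 1: offset=8 len=3
Fragment 2: offset=14 len=4
Fragment 3: offset=3 len=5
Fragment 4: offset=0 len=3
Gaps: 11-13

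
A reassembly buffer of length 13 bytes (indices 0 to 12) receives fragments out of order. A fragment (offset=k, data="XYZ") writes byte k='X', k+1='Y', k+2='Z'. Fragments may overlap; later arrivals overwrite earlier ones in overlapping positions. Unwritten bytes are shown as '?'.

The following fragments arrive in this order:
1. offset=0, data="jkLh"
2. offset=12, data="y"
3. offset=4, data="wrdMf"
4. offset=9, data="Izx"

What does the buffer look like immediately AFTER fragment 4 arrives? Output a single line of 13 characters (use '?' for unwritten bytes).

Answer: jkLhwrdMfIzxy

Derivation:
Fragment 1: offset=0 data="jkLh" -> buffer=jkLh?????????
Fragment 2: offset=12 data="y" -> buffer=jkLh????????y
Fragment 3: offset=4 data="wrdMf" -> buffer=jkLhwrdMf???y
Fragment 4: offset=9 data="Izx" -> buffer=jkLhwrdMfIzxy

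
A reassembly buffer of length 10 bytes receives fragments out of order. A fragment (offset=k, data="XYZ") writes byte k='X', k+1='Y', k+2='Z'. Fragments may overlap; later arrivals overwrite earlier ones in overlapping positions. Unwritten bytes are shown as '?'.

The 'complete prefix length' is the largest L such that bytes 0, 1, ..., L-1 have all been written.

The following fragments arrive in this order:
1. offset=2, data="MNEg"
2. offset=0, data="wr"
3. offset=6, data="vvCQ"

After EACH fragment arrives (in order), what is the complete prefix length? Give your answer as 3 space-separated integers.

Answer: 0 6 10

Derivation:
Fragment 1: offset=2 data="MNEg" -> buffer=??MNEg???? -> prefix_len=0
Fragment 2: offset=0 data="wr" -> buffer=wrMNEg???? -> prefix_len=6
Fragment 3: offset=6 data="vvCQ" -> buffer=wrMNEgvvCQ -> prefix_len=10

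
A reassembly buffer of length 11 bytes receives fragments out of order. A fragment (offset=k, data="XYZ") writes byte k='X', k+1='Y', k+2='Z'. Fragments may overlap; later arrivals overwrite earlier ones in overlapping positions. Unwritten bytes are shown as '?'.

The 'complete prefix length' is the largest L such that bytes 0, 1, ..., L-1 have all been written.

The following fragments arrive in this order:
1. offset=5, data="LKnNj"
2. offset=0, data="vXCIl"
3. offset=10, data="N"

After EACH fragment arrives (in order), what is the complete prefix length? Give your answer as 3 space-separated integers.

Answer: 0 10 11

Derivation:
Fragment 1: offset=5 data="LKnNj" -> buffer=?????LKnNj? -> prefix_len=0
Fragment 2: offset=0 data="vXCIl" -> buffer=vXCIlLKnNj? -> prefix_len=10
Fragment 3: offset=10 data="N" -> buffer=vXCIlLKnNjN -> prefix_len=11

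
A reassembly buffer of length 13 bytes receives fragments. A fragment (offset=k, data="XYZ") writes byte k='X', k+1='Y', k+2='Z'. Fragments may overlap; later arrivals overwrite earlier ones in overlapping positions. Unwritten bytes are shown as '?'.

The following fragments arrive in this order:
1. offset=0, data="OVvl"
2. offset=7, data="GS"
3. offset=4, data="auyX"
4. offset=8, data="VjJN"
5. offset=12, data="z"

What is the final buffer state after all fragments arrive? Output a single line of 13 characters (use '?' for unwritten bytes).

Fragment 1: offset=0 data="OVvl" -> buffer=OVvl?????????
Fragment 2: offset=7 data="GS" -> buffer=OVvl???GS????
Fragment 3: offset=4 data="auyX" -> buffer=OVvlauyXS????
Fragment 4: offset=8 data="VjJN" -> buffer=OVvlauyXVjJN?
Fragment 5: offset=12 data="z" -> buffer=OVvlauyXVjJNz

Answer: OVvlauyXVjJNz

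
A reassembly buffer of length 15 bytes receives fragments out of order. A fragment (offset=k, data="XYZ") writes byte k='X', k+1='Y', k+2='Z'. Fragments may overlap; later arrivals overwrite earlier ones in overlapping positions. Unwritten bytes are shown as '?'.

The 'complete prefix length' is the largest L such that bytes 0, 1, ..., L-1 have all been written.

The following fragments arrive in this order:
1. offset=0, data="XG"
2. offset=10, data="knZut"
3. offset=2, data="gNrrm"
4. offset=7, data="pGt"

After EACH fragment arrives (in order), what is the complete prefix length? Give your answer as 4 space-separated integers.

Fragment 1: offset=0 data="XG" -> buffer=XG????????????? -> prefix_len=2
Fragment 2: offset=10 data="knZut" -> buffer=XG????????knZut -> prefix_len=2
Fragment 3: offset=2 data="gNrrm" -> buffer=XGgNrrm???knZut -> prefix_len=7
Fragment 4: offset=7 data="pGt" -> buffer=XGgNrrmpGtknZut -> prefix_len=15

Answer: 2 2 7 15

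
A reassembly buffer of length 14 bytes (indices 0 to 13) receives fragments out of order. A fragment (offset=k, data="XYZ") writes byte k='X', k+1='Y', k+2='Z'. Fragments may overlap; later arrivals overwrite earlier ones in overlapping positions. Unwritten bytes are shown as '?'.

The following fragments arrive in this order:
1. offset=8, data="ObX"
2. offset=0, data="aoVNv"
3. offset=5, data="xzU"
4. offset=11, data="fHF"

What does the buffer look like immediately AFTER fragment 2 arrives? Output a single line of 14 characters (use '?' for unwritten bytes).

Answer: aoVNv???ObX???

Derivation:
Fragment 1: offset=8 data="ObX" -> buffer=????????ObX???
Fragment 2: offset=0 data="aoVNv" -> buffer=aoVNv???ObX???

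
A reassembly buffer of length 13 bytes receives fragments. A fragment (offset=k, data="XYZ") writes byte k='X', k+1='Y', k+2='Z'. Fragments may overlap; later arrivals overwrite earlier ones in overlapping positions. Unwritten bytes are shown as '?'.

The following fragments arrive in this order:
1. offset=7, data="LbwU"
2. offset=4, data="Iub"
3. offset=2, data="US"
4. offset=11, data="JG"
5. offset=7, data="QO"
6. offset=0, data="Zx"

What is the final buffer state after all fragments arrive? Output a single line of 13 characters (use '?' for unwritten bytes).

Fragment 1: offset=7 data="LbwU" -> buffer=???????LbwU??
Fragment 2: offset=4 data="Iub" -> buffer=????IubLbwU??
Fragment 3: offset=2 data="US" -> buffer=??USIubLbwU??
Fragment 4: offset=11 data="JG" -> buffer=??USIubLbwUJG
Fragment 5: offset=7 data="QO" -> buffer=??USIubQOwUJG
Fragment 6: offset=0 data="Zx" -> buffer=ZxUSIubQOwUJG

Answer: ZxUSIubQOwUJG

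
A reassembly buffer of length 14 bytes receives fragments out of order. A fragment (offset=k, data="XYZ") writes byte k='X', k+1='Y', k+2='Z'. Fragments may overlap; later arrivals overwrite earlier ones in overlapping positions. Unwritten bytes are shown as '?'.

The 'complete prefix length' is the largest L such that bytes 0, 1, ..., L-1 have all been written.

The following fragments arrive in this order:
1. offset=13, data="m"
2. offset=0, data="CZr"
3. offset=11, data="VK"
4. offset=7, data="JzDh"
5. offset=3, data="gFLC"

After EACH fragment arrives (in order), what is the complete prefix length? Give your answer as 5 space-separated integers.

Answer: 0 3 3 3 14

Derivation:
Fragment 1: offset=13 data="m" -> buffer=?????????????m -> prefix_len=0
Fragment 2: offset=0 data="CZr" -> buffer=CZr??????????m -> prefix_len=3
Fragment 3: offset=11 data="VK" -> buffer=CZr????????VKm -> prefix_len=3
Fragment 4: offset=7 data="JzDh" -> buffer=CZr????JzDhVKm -> prefix_len=3
Fragment 5: offset=3 data="gFLC" -> buffer=CZrgFLCJzDhVKm -> prefix_len=14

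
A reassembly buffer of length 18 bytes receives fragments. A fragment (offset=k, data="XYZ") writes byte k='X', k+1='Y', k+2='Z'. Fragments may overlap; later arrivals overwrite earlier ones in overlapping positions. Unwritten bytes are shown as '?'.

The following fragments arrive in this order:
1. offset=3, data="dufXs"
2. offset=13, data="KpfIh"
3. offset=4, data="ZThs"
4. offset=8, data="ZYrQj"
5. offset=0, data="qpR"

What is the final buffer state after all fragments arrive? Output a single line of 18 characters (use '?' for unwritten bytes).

Fragment 1: offset=3 data="dufXs" -> buffer=???dufXs??????????
Fragment 2: offset=13 data="KpfIh" -> buffer=???dufXs?????KpfIh
Fragment 3: offset=4 data="ZThs" -> buffer=???dZThs?????KpfIh
Fragment 4: offset=8 data="ZYrQj" -> buffer=???dZThsZYrQjKpfIh
Fragment 5: offset=0 data="qpR" -> buffer=qpRdZThsZYrQjKpfIh

Answer: qpRdZThsZYrQjKpfIh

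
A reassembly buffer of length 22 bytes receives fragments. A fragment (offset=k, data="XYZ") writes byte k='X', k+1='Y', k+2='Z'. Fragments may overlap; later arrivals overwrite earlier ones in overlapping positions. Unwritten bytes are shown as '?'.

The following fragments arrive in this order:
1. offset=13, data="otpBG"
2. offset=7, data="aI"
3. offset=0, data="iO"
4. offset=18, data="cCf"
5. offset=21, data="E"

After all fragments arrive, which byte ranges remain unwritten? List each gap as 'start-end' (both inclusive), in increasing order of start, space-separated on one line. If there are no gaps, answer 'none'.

Fragment 1: offset=13 len=5
Fragment 2: offset=7 len=2
Fragment 3: offset=0 len=2
Fragment 4: offset=18 len=3
Fragment 5: offset=21 len=1
Gaps: 2-6 9-12

Answer: 2-6 9-12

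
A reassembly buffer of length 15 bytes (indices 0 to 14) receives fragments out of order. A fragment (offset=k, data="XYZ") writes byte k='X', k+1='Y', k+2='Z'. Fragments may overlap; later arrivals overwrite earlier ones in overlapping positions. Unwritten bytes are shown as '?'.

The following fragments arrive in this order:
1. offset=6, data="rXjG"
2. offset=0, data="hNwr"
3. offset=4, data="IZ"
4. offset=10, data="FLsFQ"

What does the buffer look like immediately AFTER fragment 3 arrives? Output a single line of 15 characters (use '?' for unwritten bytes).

Answer: hNwrIZrXjG?????

Derivation:
Fragment 1: offset=6 data="rXjG" -> buffer=??????rXjG?????
Fragment 2: offset=0 data="hNwr" -> buffer=hNwr??rXjG?????
Fragment 3: offset=4 data="IZ" -> buffer=hNwrIZrXjG?????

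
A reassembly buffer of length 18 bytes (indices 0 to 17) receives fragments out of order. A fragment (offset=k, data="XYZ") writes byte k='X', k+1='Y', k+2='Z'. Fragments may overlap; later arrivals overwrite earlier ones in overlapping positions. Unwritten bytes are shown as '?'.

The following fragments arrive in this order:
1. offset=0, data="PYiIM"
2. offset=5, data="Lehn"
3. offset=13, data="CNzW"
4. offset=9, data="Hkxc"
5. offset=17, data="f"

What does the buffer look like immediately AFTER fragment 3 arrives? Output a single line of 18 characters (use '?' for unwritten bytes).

Answer: PYiIMLehn????CNzW?

Derivation:
Fragment 1: offset=0 data="PYiIM" -> buffer=PYiIM?????????????
Fragment 2: offset=5 data="Lehn" -> buffer=PYiIMLehn?????????
Fragment 3: offset=13 data="CNzW" -> buffer=PYiIMLehn????CNzW?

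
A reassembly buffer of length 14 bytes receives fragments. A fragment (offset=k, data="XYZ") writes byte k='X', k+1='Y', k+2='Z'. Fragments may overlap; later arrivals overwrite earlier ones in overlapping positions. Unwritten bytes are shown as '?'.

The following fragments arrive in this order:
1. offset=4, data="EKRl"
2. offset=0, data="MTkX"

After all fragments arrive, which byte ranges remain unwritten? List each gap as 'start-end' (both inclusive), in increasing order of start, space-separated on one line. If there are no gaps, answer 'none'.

Answer: 8-13

Derivation:
Fragment 1: offset=4 len=4
Fragment 2: offset=0 len=4
Gaps: 8-13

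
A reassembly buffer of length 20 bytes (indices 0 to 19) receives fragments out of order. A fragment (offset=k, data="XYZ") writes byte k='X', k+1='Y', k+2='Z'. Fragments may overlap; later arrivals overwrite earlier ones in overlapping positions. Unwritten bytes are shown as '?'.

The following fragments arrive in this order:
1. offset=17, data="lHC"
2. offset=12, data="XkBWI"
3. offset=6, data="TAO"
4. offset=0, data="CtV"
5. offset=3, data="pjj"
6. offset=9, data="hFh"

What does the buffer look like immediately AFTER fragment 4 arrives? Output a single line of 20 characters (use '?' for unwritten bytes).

Answer: CtV???TAO???XkBWIlHC

Derivation:
Fragment 1: offset=17 data="lHC" -> buffer=?????????????????lHC
Fragment 2: offset=12 data="XkBWI" -> buffer=????????????XkBWIlHC
Fragment 3: offset=6 data="TAO" -> buffer=??????TAO???XkBWIlHC
Fragment 4: offset=0 data="CtV" -> buffer=CtV???TAO???XkBWIlHC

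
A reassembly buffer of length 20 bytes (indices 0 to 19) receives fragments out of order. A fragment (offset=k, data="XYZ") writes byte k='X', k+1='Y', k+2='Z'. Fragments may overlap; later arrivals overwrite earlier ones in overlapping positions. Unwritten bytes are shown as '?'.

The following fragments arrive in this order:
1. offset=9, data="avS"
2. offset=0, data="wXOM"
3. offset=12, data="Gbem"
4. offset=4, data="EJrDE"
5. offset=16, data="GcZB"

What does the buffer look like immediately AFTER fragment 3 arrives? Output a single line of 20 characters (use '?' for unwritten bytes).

Answer: wXOM?????avSGbem????

Derivation:
Fragment 1: offset=9 data="avS" -> buffer=?????????avS????????
Fragment 2: offset=0 data="wXOM" -> buffer=wXOM?????avS????????
Fragment 3: offset=12 data="Gbem" -> buffer=wXOM?????avSGbem????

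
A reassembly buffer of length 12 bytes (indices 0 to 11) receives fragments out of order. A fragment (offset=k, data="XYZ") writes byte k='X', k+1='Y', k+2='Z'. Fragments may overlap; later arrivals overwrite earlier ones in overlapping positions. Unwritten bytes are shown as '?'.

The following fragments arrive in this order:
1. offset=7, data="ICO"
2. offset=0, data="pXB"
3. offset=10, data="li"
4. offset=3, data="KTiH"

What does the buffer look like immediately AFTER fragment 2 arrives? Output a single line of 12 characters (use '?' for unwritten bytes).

Answer: pXB????ICO??

Derivation:
Fragment 1: offset=7 data="ICO" -> buffer=???????ICO??
Fragment 2: offset=0 data="pXB" -> buffer=pXB????ICO??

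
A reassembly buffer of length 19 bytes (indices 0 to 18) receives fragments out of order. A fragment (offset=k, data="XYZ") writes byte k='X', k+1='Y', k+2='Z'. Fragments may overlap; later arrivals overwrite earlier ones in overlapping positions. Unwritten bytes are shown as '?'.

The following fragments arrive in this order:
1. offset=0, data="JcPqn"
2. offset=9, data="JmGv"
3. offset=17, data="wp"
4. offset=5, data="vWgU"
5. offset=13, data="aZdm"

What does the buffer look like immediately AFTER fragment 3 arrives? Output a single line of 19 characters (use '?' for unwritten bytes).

Fragment 1: offset=0 data="JcPqn" -> buffer=JcPqn??????????????
Fragment 2: offset=9 data="JmGv" -> buffer=JcPqn????JmGv??????
Fragment 3: offset=17 data="wp" -> buffer=JcPqn????JmGv????wp

Answer: JcPqn????JmGv????wp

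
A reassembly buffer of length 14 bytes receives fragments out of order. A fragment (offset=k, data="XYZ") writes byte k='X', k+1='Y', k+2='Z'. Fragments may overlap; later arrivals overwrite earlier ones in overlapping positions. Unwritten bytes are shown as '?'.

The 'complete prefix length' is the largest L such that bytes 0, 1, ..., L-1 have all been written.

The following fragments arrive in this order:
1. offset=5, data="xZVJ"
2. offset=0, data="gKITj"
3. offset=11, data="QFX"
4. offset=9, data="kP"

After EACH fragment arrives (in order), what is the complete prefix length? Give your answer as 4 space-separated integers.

Answer: 0 9 9 14

Derivation:
Fragment 1: offset=5 data="xZVJ" -> buffer=?????xZVJ????? -> prefix_len=0
Fragment 2: offset=0 data="gKITj" -> buffer=gKITjxZVJ????? -> prefix_len=9
Fragment 3: offset=11 data="QFX" -> buffer=gKITjxZVJ??QFX -> prefix_len=9
Fragment 4: offset=9 data="kP" -> buffer=gKITjxZVJkPQFX -> prefix_len=14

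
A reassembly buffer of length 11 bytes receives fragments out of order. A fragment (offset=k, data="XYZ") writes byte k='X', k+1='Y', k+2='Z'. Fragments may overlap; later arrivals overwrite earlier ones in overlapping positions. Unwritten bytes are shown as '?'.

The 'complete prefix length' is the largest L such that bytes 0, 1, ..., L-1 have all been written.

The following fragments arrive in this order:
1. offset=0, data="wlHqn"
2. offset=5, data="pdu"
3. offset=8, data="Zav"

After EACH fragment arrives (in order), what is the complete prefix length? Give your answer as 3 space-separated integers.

Answer: 5 8 11

Derivation:
Fragment 1: offset=0 data="wlHqn" -> buffer=wlHqn?????? -> prefix_len=5
Fragment 2: offset=5 data="pdu" -> buffer=wlHqnpdu??? -> prefix_len=8
Fragment 3: offset=8 data="Zav" -> buffer=wlHqnpduZav -> prefix_len=11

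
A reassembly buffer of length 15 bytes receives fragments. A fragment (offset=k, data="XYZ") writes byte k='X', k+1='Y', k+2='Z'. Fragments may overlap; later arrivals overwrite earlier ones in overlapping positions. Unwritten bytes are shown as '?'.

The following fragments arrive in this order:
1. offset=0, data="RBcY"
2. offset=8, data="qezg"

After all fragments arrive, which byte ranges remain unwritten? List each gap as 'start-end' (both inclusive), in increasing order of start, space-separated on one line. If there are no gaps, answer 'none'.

Answer: 4-7 12-14

Derivation:
Fragment 1: offset=0 len=4
Fragment 2: offset=8 len=4
Gaps: 4-7 12-14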